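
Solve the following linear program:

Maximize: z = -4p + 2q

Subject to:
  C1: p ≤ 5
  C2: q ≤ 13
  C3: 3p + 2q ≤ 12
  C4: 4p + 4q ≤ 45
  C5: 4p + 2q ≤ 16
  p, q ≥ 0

Evaluate the objective at each vertex of the feasible region:
  z(0, 0) = 0
  z(4, 0) = -16
  z(0, 6) = 12  ←
The maximum is at p = 0, q = 6.

p = 0, q = 6, z = 12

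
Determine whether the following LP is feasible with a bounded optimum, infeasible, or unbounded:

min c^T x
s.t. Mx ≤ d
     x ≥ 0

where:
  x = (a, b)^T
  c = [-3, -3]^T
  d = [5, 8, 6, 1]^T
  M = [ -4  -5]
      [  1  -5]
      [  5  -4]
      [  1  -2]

Unbounded (objective can decrease without bound)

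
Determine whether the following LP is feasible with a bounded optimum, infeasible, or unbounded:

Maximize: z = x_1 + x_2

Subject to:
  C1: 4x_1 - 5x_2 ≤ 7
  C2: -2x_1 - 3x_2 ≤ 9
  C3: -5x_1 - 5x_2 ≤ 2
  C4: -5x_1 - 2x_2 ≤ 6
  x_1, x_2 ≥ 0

Unbounded (objective can increase without bound)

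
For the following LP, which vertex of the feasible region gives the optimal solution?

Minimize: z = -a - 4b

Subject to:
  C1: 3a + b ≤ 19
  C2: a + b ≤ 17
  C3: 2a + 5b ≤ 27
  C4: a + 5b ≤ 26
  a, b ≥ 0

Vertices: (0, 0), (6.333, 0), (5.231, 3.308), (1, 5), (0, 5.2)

Evaluate the objective at each vertex of the feasible region:
  z(0, 0) = 0
  z(6.333, 0) = -6.333
  z(5.231, 3.308) = -18.46
  z(1, 5) = -21  ←
  z(0, 5.2) = -20.8
The minimum is at a = 1, b = 5.

(1, 5)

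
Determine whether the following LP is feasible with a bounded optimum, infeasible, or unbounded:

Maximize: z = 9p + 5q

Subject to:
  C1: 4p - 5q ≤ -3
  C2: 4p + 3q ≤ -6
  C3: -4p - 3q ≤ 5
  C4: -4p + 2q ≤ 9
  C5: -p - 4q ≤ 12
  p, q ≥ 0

Infeasible (no feasible solution exists)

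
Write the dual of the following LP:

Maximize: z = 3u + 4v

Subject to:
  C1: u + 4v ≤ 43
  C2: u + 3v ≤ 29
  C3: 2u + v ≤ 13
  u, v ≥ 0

Primal max cᵀx s.t. Ax ≤ b, x ≥ 0  →  Dual min bᵀy s.t. Aᵀy ≥ c, y ≥ 0.

Minimize: z = 43y1 + 29y2 + 13y3

Subject to:
  y1 + y2 + 2y3 ≥ 3
  4y1 + 3y2 + y3 ≥ 4
  y1, y2, y3 ≥ 0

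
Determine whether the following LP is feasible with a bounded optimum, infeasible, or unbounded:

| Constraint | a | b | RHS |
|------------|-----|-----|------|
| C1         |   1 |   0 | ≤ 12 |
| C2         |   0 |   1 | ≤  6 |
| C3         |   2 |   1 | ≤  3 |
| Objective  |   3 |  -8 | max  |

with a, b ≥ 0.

Feasible with a bounded optimal solution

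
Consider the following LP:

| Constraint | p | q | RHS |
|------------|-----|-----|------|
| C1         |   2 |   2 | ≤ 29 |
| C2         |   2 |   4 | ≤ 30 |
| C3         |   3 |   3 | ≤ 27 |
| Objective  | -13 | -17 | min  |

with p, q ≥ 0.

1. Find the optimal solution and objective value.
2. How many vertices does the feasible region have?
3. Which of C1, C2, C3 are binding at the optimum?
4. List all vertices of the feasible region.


1. p = 3, q = 6, z = -141
2. 4
3. C2, C3
4. (0, 0), (9, 0), (3, 6), (0, 7.5)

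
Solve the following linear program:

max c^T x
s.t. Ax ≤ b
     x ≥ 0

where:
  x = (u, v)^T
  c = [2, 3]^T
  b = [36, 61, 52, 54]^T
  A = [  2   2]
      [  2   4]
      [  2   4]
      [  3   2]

Evaluate the objective at each vertex of the feasible region:
  z(0, 0) = 0
  z(18, 0) = 36
  z(10, 8) = 44  ←
  z(0, 13) = 39
The maximum is at u = 10, v = 8.

u = 10, v = 8, z = 44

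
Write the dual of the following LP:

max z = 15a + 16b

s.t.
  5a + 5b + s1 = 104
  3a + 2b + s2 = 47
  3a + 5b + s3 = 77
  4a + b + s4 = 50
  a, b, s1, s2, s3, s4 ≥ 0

Primal max cᵀx s.t. Ax ≤ b, x ≥ 0  →  Dual min bᵀy s.t. Aᵀy ≥ c, y ≥ 0.

Minimize: z = 104y1 + 47y2 + 77y3 + 50y4

Subject to:
  5y1 + 3y2 + 3y3 + 4y4 ≥ 15
  5y1 + 2y2 + 5y3 + y4 ≥ 16
  y1, y2, y3, y4 ≥ 0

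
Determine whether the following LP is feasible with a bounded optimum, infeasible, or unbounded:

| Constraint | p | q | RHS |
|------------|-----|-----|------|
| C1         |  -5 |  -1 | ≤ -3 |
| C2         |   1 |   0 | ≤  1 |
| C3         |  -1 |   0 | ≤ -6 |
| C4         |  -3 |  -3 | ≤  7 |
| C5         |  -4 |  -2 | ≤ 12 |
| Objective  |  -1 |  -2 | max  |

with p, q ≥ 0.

Infeasible (no feasible solution exists)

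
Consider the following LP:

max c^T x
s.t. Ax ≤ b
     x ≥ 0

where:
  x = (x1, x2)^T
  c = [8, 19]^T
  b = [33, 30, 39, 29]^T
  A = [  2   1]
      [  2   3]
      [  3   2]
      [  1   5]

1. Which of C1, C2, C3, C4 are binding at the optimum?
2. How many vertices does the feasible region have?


1. C2, C4
2. 5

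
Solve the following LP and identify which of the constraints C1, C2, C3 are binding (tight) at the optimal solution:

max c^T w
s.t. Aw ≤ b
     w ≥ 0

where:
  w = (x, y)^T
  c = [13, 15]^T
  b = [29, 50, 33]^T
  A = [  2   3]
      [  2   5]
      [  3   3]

At x = 4, y = 7, compute slack b - a·x for each constraint:
  C1: 29 − 29 = 0  (binding)
  C2: 50 − 43 = 7  (slack)
  C3: 33 − 33 = 0  (binding)

Optimal: x = 4, y = 7
Binding: C1, C3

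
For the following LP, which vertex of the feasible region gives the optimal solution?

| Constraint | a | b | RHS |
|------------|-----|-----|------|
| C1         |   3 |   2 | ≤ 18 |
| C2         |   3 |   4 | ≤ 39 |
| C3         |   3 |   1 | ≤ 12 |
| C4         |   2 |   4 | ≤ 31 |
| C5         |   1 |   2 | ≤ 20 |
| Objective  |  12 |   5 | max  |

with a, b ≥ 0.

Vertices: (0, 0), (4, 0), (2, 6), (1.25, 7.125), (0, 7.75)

Evaluate the objective at each vertex of the feasible region:
  z(0, 0) = 0
  z(4, 0) = 48
  z(2, 6) = 54  ←
  z(1.25, 7.125) = 50.62
  z(0, 7.75) = 38.75
The maximum is at a = 2, b = 6.

(2, 6)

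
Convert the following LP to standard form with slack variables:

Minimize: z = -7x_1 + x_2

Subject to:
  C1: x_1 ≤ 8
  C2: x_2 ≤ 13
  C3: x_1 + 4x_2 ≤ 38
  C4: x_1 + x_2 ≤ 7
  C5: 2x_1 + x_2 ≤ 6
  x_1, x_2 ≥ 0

min z = -7x_1 + x_2

s.t.
  x_1 + s1 = 8
  x_2 + s2 = 13
  x_1 + 4x_2 + s3 = 38
  x_1 + x_2 + s4 = 7
  2x_1 + x_2 + s5 = 6
  x_1, x_2, s1, s2, s3, s4, s5 ≥ 0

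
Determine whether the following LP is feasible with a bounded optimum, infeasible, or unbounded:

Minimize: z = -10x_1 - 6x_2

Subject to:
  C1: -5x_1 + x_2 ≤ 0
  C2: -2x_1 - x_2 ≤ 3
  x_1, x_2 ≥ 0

Unbounded (objective can decrease without bound)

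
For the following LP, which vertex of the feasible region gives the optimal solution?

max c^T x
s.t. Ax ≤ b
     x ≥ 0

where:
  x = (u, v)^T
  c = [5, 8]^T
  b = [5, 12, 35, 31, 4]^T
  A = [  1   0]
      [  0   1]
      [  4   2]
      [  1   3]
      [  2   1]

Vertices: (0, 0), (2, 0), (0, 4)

Evaluate the objective at each vertex of the feasible region:
  z(0, 0) = 0
  z(2, 0) = 10
  z(0, 4) = 32  ←
The maximum is at u = 0, v = 4.

(0, 4)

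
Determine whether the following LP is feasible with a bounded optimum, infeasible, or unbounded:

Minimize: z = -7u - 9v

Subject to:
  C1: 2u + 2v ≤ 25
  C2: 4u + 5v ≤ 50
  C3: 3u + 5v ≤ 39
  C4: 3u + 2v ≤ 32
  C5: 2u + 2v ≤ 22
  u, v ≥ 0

Feasible with a bounded optimal solution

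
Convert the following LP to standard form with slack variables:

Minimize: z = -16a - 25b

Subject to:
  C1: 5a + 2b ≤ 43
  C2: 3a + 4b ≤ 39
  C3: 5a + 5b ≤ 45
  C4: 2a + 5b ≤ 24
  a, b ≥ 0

min z = -16a - 25b

s.t.
  5a + 2b + s1 = 43
  3a + 4b + s2 = 39
  5a + 5b + s3 = 45
  2a + 5b + s4 = 24
  a, b, s1, s2, s3, s4 ≥ 0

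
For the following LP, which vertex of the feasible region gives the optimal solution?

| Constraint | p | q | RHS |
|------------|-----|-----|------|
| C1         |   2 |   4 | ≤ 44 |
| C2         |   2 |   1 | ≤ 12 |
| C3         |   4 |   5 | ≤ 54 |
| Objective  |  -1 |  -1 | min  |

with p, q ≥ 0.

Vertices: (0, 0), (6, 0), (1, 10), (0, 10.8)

Evaluate the objective at each vertex of the feasible region:
  z(0, 0) = 0
  z(6, 0) = -6
  z(1, 10) = -11  ←
  z(0, 10.8) = -10.8
The minimum is at p = 1, q = 10.

(1, 10)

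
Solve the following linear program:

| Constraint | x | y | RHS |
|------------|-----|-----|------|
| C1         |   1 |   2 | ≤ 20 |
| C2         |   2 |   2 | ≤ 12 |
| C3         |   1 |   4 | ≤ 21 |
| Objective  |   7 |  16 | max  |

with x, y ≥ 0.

Evaluate the objective at each vertex of the feasible region:
  z(0, 0) = 0
  z(6, 0) = 42
  z(1, 5) = 87  ←
  z(0, 5.25) = 84
The maximum is at x = 1, y = 5.

x = 1, y = 5, z = 87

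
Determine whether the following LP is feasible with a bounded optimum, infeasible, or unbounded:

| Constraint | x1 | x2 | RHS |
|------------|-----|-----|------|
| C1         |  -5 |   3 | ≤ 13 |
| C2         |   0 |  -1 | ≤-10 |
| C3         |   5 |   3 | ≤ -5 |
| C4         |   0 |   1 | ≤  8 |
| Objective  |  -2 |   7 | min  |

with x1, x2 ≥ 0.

Infeasible (no feasible solution exists)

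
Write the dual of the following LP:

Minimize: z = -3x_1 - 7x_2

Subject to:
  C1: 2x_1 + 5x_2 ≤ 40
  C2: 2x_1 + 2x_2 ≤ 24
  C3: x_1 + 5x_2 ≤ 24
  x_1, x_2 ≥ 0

Primal min cᵀx s.t. Ax ≤ b, x ≥ 0  →  Dual max −bᵀy s.t. Aᵀy ≥ −c, y ≥ 0.

Maximize: z = -40y1 - 24y2 - 24y3

Subject to:
  2y1 + 2y2 + y3 ≥ 3
  5y1 + 2y2 + 5y3 ≥ 7
  y1, y2, y3 ≥ 0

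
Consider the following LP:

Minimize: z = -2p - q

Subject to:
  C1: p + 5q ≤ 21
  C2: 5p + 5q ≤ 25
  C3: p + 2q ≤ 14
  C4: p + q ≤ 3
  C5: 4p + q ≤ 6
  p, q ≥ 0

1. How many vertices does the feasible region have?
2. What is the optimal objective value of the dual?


1. 4
2. -4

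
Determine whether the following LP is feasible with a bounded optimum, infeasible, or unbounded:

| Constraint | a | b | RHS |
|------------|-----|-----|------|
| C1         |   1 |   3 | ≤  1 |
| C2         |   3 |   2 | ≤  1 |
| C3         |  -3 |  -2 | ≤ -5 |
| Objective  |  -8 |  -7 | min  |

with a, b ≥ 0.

Infeasible (no feasible solution exists)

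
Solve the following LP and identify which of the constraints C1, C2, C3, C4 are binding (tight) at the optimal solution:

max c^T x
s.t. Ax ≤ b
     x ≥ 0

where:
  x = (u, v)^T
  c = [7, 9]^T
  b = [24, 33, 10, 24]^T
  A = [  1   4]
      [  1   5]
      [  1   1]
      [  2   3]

At u = 6, v = 4, compute slack b - a·x for each constraint:
  C1: 24 − 22 = 2  (slack)
  C2: 33 − 26 = 7  (slack)
  C3: 10 − 10 = 0  (binding)
  C4: 24 − 24 = 0  (binding)

Optimal: u = 6, v = 4
Binding: C3, C4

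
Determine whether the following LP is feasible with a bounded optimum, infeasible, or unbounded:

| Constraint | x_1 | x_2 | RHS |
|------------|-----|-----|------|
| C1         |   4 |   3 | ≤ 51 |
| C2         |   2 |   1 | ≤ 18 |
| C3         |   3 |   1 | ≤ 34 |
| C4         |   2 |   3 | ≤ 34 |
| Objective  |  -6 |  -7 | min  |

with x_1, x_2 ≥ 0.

Feasible with a bounded optimal solution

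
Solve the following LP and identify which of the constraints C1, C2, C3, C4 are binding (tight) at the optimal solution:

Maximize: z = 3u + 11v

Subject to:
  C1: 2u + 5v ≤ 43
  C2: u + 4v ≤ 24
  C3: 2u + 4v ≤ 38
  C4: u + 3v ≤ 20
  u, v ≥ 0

At u = 8, v = 4, compute slack b - a·x for each constraint:
  C1: 43 − 36 = 7  (slack)
  C2: 24 − 24 = 0  (binding)
  C3: 38 − 32 = 6  (slack)
  C4: 20 − 20 = 0  (binding)

Optimal: u = 8, v = 4
Binding: C2, C4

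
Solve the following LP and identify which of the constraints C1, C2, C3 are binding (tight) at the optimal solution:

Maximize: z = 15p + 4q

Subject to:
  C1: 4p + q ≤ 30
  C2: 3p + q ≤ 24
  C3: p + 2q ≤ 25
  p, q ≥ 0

At p = 6, q = 6, compute slack b - a·x for each constraint:
  C1: 30 − 30 = 0  (binding)
  C2: 24 − 24 = 0  (binding)
  C3: 25 − 18 = 7  (slack)

Optimal: p = 6, q = 6
Binding: C1, C2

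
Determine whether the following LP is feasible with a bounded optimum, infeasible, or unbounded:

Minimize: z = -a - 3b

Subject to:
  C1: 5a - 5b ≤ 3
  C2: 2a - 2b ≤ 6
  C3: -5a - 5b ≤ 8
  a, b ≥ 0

Unbounded (objective can decrease without bound)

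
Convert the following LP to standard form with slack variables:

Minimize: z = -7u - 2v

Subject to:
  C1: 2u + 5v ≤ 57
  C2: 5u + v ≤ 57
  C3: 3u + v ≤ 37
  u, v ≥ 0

min z = -7u - 2v

s.t.
  2u + 5v + s1 = 57
  5u + v + s2 = 57
  3u + v + s3 = 37
  u, v, s1, s2, s3 ≥ 0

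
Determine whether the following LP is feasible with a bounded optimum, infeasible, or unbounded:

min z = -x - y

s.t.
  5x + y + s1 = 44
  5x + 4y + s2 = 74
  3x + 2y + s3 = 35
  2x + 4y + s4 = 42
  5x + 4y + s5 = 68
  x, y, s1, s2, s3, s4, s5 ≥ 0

Feasible with a bounded optimal solution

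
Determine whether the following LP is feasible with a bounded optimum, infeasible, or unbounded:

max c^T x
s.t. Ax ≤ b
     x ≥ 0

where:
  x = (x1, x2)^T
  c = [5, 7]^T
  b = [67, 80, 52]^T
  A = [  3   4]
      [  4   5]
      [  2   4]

Feasible with a bounded optimal solution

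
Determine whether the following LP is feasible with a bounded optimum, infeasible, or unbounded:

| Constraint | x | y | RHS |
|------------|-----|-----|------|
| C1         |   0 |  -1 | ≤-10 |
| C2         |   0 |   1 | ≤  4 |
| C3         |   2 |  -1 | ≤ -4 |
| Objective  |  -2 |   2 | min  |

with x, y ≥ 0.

Infeasible (no feasible solution exists)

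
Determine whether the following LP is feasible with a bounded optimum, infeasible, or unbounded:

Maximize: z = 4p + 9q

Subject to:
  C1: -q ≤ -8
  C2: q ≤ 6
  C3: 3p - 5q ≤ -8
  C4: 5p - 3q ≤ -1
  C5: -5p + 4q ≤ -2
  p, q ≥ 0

Infeasible (no feasible solution exists)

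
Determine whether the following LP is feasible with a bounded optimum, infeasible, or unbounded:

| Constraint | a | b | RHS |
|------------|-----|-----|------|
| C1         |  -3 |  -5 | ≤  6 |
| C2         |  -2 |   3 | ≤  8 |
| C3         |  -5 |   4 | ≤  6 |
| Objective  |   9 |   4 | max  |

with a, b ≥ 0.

Unbounded (objective can increase without bound)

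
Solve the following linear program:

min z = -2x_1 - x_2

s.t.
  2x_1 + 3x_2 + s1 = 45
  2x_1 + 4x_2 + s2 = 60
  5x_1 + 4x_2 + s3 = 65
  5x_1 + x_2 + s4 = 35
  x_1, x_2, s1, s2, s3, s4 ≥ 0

Evaluate the objective at each vertex of the feasible region:
  z(0, 0) = 0
  z(7, 0) = -14
  z(5, 10) = -20  ←
  z(2.143, 13.57) = -17.86
  z(0, 15) = -15
The minimum is at x_1 = 5, x_2 = 10.

x_1 = 5, x_2 = 10, z = -20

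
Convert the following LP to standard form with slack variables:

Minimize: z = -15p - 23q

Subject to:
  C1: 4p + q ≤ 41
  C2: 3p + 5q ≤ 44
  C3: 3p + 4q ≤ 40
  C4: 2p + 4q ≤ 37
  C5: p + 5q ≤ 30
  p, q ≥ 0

min z = -15p - 23q

s.t.
  4p + q + s1 = 41
  3p + 5q + s2 = 44
  3p + 4q + s3 = 40
  2p + 4q + s4 = 37
  p + 5q + s5 = 30
  p, q, s1, s2, s3, s4, s5 ≥ 0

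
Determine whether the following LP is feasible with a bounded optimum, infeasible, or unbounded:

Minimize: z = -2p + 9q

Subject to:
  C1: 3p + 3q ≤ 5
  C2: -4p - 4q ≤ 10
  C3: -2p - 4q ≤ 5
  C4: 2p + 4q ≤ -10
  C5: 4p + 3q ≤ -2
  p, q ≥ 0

Infeasible (no feasible solution exists)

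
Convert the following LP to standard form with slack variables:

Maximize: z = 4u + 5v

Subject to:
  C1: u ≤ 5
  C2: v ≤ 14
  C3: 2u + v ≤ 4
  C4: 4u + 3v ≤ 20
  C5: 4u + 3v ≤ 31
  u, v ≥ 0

max z = 4u + 5v

s.t.
  u + s1 = 5
  v + s2 = 14
  2u + v + s3 = 4
  4u + 3v + s4 = 20
  4u + 3v + s5 = 31
  u, v, s1, s2, s3, s4, s5 ≥ 0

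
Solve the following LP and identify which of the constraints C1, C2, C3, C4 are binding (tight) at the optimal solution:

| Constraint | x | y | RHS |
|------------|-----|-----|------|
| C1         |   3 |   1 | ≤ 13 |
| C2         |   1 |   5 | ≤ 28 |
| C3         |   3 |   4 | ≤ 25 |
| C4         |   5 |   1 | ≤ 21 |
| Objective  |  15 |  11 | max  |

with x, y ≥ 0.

At x = 3, y = 4, compute slack b - a·x for each constraint:
  C1: 13 − 13 = 0  (binding)
  C2: 28 − 23 = 5  (slack)
  C3: 25 − 25 = 0  (binding)
  C4: 21 − 19 = 2  (slack)

Optimal: x = 3, y = 4
Binding: C1, C3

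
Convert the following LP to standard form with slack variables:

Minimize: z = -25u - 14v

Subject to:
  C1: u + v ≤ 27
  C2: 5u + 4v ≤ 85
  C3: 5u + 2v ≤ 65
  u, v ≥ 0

min z = -25u - 14v

s.t.
  u + v + s1 = 27
  5u + 4v + s2 = 85
  5u + 2v + s3 = 65
  u, v, s1, s2, s3 ≥ 0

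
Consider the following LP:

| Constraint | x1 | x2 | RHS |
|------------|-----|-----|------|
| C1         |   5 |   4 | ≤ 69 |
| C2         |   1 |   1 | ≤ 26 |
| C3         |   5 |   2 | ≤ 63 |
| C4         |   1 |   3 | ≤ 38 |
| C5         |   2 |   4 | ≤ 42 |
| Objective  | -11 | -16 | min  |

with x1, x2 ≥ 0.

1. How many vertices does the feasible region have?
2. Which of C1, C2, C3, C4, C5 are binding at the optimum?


1. 5
2. C1, C5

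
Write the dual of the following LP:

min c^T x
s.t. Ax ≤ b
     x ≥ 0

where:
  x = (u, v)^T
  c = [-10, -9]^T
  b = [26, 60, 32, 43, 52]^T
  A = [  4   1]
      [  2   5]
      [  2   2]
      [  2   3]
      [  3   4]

Primal min cᵀx s.t. Ax ≤ b, x ≥ 0  →  Dual max −bᵀy s.t. Aᵀy ≥ −c, y ≥ 0.

Maximize: z = -26y1 - 60y2 - 32y3 - 43y4 - 52y5

Subject to:
  4y1 + 2y2 + 2y3 + 2y4 + 3y5 ≥ 10
  y1 + 5y2 + 2y3 + 3y4 + 4y5 ≥ 9
  y1, y2, y3, y4, y5 ≥ 0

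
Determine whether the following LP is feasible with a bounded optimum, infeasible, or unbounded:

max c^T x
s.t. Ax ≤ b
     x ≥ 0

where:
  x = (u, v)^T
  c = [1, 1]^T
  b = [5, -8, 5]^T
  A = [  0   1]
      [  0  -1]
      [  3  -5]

Infeasible (no feasible solution exists)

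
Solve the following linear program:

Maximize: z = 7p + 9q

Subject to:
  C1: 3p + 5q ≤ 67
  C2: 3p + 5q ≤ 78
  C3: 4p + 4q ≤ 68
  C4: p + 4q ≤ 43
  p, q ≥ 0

Evaluate the objective at each vertex of the feasible region:
  z(0, 0) = 0
  z(17, 0) = 119
  z(9, 8) = 135  ←
  z(7.571, 8.857) = 132.7
  z(0, 10.75) = 96.75
The maximum is at p = 9, q = 8.

p = 9, q = 8, z = 135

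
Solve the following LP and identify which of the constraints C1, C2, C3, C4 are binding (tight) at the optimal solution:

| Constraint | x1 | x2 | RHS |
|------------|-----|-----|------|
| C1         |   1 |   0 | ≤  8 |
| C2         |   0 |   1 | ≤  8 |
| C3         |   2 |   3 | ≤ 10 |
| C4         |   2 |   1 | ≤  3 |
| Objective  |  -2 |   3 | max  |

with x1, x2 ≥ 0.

At x1 = 0, x2 = 3, compute slack b - a·x for each constraint:
  C1: 8 − 0 = 8  (slack)
  C2: 8 − 3 = 5  (slack)
  C3: 10 − 9 = 1  (slack)
  C4: 3 − 3 = 0  (binding)

Optimal: x1 = 0, x2 = 3
Binding: C4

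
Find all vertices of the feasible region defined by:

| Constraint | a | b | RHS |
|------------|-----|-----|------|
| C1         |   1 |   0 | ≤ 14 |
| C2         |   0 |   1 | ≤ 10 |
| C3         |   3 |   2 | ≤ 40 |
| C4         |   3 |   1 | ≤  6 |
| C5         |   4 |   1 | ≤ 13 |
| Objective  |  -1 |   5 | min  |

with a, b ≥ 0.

(0, 0), (2, 0), (0, 6)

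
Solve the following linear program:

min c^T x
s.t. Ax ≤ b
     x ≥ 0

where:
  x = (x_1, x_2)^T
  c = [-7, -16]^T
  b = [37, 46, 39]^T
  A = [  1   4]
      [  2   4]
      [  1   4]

Evaluate the objective at each vertex of the feasible region:
  z(0, 0) = 0
  z(23, 0) = -161
  z(9, 7) = -175  ←
  z(0, 9.25) = -148
The minimum is at x_1 = 9, x_2 = 7.

x_1 = 9, x_2 = 7, z = -175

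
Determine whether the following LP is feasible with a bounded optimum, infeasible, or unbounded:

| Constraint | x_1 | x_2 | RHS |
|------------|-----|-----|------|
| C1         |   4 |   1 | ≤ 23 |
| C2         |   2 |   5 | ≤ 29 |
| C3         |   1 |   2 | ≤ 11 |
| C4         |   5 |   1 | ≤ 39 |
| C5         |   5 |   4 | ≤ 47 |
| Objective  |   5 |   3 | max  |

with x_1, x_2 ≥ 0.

Feasible with a bounded optimal solution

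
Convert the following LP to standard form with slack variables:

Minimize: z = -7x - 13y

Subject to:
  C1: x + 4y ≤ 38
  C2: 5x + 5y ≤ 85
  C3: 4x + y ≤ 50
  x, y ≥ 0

min z = -7x - 13y

s.t.
  x + 4y + s1 = 38
  5x + 5y + s2 = 85
  4x + y + s3 = 50
  x, y, s1, s2, s3 ≥ 0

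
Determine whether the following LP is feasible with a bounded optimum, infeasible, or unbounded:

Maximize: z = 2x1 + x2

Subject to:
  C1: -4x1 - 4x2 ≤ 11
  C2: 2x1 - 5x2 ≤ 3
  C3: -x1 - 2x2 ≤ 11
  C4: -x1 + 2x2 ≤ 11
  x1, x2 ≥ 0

Unbounded (objective can increase without bound)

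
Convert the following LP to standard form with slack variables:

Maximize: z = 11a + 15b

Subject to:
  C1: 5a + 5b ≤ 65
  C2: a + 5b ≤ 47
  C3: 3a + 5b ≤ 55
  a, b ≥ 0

max z = 11a + 15b

s.t.
  5a + 5b + s1 = 65
  a + 5b + s2 = 47
  3a + 5b + s3 = 55
  a, b, s1, s2, s3 ≥ 0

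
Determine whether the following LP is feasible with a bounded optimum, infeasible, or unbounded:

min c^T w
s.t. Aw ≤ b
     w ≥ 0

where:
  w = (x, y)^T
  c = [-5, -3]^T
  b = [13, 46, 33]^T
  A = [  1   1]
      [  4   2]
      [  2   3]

Feasible with a bounded optimal solution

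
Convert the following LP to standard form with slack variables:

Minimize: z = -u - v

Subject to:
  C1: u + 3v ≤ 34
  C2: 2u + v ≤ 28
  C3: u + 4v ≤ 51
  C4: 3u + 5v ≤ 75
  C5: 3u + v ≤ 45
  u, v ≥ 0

min z = -u - v

s.t.
  u + 3v + s1 = 34
  2u + v + s2 = 28
  u + 4v + s3 = 51
  3u + 5v + s4 = 75
  3u + v + s5 = 45
  u, v, s1, s2, s3, s4, s5 ≥ 0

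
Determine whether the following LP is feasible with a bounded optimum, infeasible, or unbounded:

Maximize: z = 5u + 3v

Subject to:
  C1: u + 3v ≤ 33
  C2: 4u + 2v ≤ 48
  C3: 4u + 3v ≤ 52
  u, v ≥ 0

Feasible with a bounded optimal solution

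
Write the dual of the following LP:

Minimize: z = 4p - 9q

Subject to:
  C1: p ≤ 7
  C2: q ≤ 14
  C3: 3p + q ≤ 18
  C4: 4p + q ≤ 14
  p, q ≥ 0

Primal min cᵀx s.t. Ax ≤ b, x ≥ 0  →  Dual max −bᵀy s.t. Aᵀy ≥ −c, y ≥ 0.

Maximize: z = -7y1 - 14y2 - 18y3 - 14y4

Subject to:
  y1 + 3y3 + 4y4 ≥ -4
  y2 + y3 + y4 ≥ 9
  y1, y2, y3, y4 ≥ 0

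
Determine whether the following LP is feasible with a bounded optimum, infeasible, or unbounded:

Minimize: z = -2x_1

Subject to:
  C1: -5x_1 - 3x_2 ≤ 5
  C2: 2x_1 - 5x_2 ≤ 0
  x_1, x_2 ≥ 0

Unbounded (objective can decrease without bound)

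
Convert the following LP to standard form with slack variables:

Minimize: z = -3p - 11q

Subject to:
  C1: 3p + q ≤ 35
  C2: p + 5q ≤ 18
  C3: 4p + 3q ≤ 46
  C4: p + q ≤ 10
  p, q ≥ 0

min z = -3p - 11q

s.t.
  3p + q + s1 = 35
  p + 5q + s2 = 18
  4p + 3q + s3 = 46
  p + q + s4 = 10
  p, q, s1, s2, s3, s4 ≥ 0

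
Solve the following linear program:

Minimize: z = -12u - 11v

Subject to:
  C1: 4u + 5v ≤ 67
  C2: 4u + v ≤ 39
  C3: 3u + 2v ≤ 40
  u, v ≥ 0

Evaluate the objective at each vertex of the feasible region:
  z(0, 0) = 0
  z(9.75, 0) = -117
  z(8, 7) = -173  ←
  z(0, 13.4) = -147.4
The minimum is at u = 8, v = 7.

u = 8, v = 7, z = -173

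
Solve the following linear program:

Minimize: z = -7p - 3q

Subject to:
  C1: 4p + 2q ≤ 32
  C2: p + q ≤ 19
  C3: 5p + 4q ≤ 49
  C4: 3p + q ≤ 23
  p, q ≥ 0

Evaluate the objective at each vertex of the feasible region:
  z(0, 0) = 0
  z(7.667, 0) = -53.67
  z(7, 2) = -55  ←
  z(5, 6) = -53
  z(0, 12.25) = -36.75
The minimum is at p = 7, q = 2.

p = 7, q = 2, z = -55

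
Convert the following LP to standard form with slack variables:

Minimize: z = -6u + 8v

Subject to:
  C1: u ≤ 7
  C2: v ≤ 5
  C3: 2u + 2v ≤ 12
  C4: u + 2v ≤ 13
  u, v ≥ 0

min z = -6u + 8v

s.t.
  u + s1 = 7
  v + s2 = 5
  2u + 2v + s3 = 12
  u + 2v + s4 = 13
  u, v, s1, s2, s3, s4 ≥ 0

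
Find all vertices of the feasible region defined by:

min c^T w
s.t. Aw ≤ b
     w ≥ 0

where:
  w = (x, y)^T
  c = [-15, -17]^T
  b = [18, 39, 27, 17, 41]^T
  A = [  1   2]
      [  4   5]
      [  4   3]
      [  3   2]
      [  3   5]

(0, 0), (5.667, 0), (1, 7), (0, 7.8)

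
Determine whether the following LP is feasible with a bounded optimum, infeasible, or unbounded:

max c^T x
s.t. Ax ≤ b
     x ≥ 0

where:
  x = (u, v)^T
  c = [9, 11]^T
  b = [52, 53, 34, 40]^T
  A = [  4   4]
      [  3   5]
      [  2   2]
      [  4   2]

Feasible with a bounded optimal solution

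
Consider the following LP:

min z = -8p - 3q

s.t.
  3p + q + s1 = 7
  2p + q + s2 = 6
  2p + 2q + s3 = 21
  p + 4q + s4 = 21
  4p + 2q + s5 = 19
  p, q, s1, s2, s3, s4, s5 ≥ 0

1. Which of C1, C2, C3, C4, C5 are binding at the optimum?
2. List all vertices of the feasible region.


1. C1, C2
2. (0, 0), (2.333, 0), (1, 4), (0.4286, 5.143), (0, 5.25)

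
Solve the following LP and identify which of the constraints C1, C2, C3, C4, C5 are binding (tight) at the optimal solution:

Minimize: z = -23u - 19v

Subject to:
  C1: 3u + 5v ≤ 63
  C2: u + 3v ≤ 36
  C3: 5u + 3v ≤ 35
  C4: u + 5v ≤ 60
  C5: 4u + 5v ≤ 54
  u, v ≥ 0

At u = 1, v = 10, compute slack b - a·x for each constraint:
  C1: 63 − 53 = 10  (slack)
  C2: 36 − 31 = 5  (slack)
  C3: 35 − 35 = 0  (binding)
  C4: 60 − 51 = 9  (slack)
  C5: 54 − 54 = 0  (binding)

Optimal: u = 1, v = 10
Binding: C3, C5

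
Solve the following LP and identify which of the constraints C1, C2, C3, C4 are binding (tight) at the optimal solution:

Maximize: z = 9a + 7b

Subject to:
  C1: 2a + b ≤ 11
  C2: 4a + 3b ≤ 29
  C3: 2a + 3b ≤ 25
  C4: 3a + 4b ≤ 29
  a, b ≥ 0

At a = 3, b = 5, compute slack b - a·x for each constraint:
  C1: 11 − 11 = 0  (binding)
  C2: 29 − 27 = 2  (slack)
  C3: 25 − 21 = 4  (slack)
  C4: 29 − 29 = 0  (binding)

Optimal: a = 3, b = 5
Binding: C1, C4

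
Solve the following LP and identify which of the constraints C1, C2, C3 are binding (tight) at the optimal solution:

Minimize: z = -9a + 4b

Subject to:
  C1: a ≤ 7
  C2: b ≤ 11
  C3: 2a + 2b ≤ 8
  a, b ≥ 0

At a = 4, b = 0, compute slack b - a·x for each constraint:
  C1: 7 − 4 = 3  (slack)
  C2: 11 − 0 = 11  (slack)
  C3: 8 − 8 = 0  (binding)

Optimal: a = 4, b = 0
Binding: C3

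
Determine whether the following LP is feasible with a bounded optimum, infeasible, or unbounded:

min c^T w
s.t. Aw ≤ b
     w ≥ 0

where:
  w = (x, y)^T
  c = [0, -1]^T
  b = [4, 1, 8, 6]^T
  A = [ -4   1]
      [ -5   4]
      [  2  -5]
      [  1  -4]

Unbounded (objective can decrease without bound)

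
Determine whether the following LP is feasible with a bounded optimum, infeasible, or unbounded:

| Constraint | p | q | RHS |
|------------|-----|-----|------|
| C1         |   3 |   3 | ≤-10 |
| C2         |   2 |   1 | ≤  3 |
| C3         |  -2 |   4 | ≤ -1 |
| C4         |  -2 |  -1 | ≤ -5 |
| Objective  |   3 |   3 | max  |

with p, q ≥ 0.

Infeasible (no feasible solution exists)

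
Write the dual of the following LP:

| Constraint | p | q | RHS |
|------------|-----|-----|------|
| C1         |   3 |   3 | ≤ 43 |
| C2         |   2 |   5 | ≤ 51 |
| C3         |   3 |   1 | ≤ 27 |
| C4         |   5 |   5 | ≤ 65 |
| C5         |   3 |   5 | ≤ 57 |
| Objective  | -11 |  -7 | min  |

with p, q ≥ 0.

Primal min cᵀx s.t. Ax ≤ b, x ≥ 0  →  Dual max −bᵀy s.t. Aᵀy ≥ −c, y ≥ 0.

Maximize: z = -43y1 - 51y2 - 27y3 - 65y4 - 57y5

Subject to:
  3y1 + 2y2 + 3y3 + 5y4 + 3y5 ≥ 11
  3y1 + 5y2 + y3 + 5y4 + 5y5 ≥ 7
  y1, y2, y3, y4, y5 ≥ 0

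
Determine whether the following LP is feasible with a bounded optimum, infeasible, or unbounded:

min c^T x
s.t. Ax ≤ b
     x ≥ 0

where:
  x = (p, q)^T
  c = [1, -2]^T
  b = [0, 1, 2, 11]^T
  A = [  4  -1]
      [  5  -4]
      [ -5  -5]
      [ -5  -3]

Unbounded (objective can decrease without bound)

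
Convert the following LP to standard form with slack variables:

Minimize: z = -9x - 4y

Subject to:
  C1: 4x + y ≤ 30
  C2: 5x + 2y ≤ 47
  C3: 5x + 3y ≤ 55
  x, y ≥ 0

min z = -9x - 4y

s.t.
  4x + y + s1 = 30
  5x + 2y + s2 = 47
  5x + 3y + s3 = 55
  x, y, s1, s2, s3 ≥ 0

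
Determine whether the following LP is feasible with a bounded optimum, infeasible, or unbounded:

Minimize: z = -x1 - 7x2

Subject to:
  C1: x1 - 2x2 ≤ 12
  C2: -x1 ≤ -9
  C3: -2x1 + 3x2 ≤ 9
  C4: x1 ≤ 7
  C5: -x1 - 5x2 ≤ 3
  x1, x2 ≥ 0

Infeasible (no feasible solution exists)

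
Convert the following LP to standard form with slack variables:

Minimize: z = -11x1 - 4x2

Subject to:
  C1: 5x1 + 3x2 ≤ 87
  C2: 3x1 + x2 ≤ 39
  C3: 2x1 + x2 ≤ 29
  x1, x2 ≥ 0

min z = -11x1 - 4x2

s.t.
  5x1 + 3x2 + s1 = 87
  3x1 + x2 + s2 = 39
  2x1 + x2 + s3 = 29
  x1, x2, s1, s2, s3 ≥ 0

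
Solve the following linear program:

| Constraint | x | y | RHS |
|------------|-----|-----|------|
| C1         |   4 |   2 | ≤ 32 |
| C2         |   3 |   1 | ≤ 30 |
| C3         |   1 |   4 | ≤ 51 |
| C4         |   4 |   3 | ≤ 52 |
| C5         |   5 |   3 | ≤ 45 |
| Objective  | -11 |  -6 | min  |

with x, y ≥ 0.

Evaluate the objective at each vertex of the feasible region:
  z(0, 0) = 0
  z(8, 0) = -88
  z(3, 10) = -93  ←
  z(1.588, 12.35) = -91.59
  z(0, 12.75) = -76.5
The minimum is at x = 3, y = 10.

x = 3, y = 10, z = -93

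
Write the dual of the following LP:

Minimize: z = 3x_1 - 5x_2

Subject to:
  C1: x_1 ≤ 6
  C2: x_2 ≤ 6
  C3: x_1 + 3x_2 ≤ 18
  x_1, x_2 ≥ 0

Primal min cᵀx s.t. Ax ≤ b, x ≥ 0  →  Dual max −bᵀy s.t. Aᵀy ≥ −c, y ≥ 0.

Maximize: z = -6y1 - 6y2 - 18y3

Subject to:
  y1 + y3 ≥ -3
  y2 + 3y3 ≥ 5
  y1, y2, y3 ≥ 0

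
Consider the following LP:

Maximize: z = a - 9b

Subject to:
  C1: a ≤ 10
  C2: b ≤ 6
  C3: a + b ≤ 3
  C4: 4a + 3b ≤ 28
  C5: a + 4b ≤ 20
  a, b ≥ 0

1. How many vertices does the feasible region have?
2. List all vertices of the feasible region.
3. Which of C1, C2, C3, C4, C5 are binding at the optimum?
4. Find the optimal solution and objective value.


1. 3
2. (0, 0), (3, 0), (0, 3)
3. C3
4. a = 3, b = 0, z = 3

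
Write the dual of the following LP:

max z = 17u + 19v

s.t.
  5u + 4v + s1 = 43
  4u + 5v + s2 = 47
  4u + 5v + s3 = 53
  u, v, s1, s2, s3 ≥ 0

Primal max cᵀx s.t. Ax ≤ b, x ≥ 0  →  Dual min bᵀy s.t. Aᵀy ≥ c, y ≥ 0.

Minimize: z = 43y1 + 47y2 + 53y3

Subject to:
  5y1 + 4y2 + 4y3 ≥ 17
  4y1 + 5y2 + 5y3 ≥ 19
  y1, y2, y3 ≥ 0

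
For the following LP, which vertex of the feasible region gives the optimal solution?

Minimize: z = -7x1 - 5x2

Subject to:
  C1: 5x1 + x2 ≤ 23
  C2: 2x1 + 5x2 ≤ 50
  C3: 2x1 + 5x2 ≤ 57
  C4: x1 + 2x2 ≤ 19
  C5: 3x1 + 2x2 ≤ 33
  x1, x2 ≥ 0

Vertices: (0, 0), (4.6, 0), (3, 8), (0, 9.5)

Evaluate the objective at each vertex of the feasible region:
  z(0, 0) = 0
  z(4.6, 0) = -32.2
  z(3, 8) = -61  ←
  z(0, 9.5) = -47.5
The minimum is at x1 = 3, x2 = 8.

(3, 8)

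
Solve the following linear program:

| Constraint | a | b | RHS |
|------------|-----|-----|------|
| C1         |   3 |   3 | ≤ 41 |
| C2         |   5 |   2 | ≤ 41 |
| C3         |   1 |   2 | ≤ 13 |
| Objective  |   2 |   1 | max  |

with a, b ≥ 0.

Evaluate the objective at each vertex of the feasible region:
  z(0, 0) = 0
  z(8.2, 0) = 16.4
  z(7, 3) = 17  ←
  z(0, 6.5) = 6.5
The maximum is at a = 7, b = 3.

a = 7, b = 3, z = 17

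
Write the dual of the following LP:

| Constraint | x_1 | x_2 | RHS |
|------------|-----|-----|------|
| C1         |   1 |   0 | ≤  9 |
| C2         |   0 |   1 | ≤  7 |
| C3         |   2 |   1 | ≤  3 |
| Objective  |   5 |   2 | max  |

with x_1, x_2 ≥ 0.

Primal max cᵀx s.t. Ax ≤ b, x ≥ 0  →  Dual min bᵀy s.t. Aᵀy ≥ c, y ≥ 0.

Minimize: z = 9y1 + 7y2 + 3y3

Subject to:
  y1 + 2y3 ≥ 5
  y2 + y3 ≥ 2
  y1, y2, y3 ≥ 0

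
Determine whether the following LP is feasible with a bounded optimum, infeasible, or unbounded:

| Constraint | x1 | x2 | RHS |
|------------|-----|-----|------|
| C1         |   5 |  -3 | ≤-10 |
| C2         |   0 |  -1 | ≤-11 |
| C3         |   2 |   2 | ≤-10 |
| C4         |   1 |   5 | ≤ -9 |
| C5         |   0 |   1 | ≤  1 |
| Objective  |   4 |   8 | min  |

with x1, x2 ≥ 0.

Infeasible (no feasible solution exists)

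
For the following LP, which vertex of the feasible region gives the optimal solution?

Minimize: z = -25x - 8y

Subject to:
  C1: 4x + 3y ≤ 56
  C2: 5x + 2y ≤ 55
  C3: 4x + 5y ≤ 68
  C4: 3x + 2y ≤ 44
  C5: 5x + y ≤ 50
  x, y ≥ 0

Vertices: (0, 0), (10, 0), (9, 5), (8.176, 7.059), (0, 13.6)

Evaluate the objective at each vertex of the feasible region:
  z(0, 0) = 0
  z(10, 0) = -250
  z(9, 5) = -265  ←
  z(8.176, 7.059) = -260.9
  z(0, 13.6) = -108.8
The minimum is at x = 9, y = 5.

(9, 5)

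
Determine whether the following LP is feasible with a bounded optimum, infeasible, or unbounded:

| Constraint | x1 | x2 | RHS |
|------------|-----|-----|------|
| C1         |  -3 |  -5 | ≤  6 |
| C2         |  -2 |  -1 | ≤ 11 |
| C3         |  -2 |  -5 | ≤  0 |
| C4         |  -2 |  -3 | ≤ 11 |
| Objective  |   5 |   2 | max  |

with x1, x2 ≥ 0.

Unbounded (objective can increase without bound)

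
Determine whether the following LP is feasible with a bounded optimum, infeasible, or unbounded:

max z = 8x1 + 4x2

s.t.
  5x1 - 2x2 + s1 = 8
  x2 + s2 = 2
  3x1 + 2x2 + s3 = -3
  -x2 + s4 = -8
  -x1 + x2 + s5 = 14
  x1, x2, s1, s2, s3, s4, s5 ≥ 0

Infeasible (no feasible solution exists)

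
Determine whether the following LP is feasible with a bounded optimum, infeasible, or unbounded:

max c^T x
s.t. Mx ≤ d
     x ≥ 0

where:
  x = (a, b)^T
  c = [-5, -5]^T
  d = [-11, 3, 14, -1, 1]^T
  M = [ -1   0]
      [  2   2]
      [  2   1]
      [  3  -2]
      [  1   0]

Infeasible (no feasible solution exists)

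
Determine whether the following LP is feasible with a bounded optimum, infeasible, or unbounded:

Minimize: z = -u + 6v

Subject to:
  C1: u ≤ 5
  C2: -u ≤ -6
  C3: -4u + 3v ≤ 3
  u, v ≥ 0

Infeasible (no feasible solution exists)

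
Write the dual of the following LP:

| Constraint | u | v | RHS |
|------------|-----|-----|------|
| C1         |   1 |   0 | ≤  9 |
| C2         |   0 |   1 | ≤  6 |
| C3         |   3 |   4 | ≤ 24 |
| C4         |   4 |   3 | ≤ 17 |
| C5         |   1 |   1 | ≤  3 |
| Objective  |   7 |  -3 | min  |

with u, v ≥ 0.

Primal min cᵀx s.t. Ax ≤ b, x ≥ 0  →  Dual max −bᵀy s.t. Aᵀy ≥ −c, y ≥ 0.

Maximize: z = -9y1 - 6y2 - 24y3 - 17y4 - 3y5

Subject to:
  y1 + 3y3 + 4y4 + y5 ≥ -7
  y2 + 4y3 + 3y4 + y5 ≥ 3
  y1, y2, y3, y4, y5 ≥ 0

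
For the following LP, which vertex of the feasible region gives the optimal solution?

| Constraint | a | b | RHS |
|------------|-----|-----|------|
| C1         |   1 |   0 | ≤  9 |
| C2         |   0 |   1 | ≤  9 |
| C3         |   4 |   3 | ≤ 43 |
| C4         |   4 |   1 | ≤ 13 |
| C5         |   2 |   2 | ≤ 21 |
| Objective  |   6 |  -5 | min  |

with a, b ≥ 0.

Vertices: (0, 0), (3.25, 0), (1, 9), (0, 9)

Evaluate the objective at each vertex of the feasible region:
  z(0, 0) = 0
  z(3.25, 0) = 19.5
  z(1, 9) = -39
  z(0, 9) = -45  ←
The minimum is at a = 0, b = 9.

(0, 9)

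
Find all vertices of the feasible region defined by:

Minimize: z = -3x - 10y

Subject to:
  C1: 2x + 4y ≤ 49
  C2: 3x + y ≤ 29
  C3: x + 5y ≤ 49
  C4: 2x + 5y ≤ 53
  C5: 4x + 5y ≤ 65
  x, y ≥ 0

(0, 0), (9.667, 0), (7.273, 7.182), (6, 8.2), (4, 9), (0, 9.8)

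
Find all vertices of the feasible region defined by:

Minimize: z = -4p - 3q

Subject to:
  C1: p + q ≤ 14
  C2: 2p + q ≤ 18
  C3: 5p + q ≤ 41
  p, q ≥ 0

(0, 0), (8.2, 0), (7.667, 2.667), (4, 10), (0, 14)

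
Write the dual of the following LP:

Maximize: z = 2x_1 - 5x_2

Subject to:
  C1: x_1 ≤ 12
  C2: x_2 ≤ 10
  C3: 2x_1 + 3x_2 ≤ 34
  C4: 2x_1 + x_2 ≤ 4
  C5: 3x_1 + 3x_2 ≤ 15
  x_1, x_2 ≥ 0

Primal max cᵀx s.t. Ax ≤ b, x ≥ 0  →  Dual min bᵀy s.t. Aᵀy ≥ c, y ≥ 0.

Minimize: z = 12y1 + 10y2 + 34y3 + 4y4 + 15y5

Subject to:
  y1 + 2y3 + 2y4 + 3y5 ≥ 2
  y2 + 3y3 + y4 + 3y5 ≥ -5
  y1, y2, y3, y4, y5 ≥ 0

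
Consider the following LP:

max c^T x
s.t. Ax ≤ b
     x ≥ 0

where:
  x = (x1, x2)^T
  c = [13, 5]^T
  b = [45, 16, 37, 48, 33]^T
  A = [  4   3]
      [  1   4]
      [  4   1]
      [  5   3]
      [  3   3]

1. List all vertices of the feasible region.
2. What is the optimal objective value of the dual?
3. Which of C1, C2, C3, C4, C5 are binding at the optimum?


1. (0, 0), (9.25, 0), (9, 1), (8.471, 1.882), (0, 4)
2. 122
3. C3, C4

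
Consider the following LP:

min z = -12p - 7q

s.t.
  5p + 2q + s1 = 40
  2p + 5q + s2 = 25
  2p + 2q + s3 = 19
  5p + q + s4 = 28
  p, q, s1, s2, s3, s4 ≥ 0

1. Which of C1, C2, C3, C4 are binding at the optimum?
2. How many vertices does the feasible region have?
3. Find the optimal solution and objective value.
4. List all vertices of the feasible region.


1. C2, C4
2. 4
3. p = 5, q = 3, z = -81
4. (0, 0), (5.6, 0), (5, 3), (0, 5)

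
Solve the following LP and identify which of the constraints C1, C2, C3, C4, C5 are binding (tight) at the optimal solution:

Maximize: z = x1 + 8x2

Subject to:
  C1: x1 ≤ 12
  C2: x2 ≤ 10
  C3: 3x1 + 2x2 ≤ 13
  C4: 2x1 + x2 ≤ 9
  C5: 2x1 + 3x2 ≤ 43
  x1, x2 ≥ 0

At x1 = 0, x2 = 6.5, compute slack b - a·x for each constraint:
  C1: 12 − 0 = 12  (slack)
  C2: 10 − 6.5 = 3.5  (slack)
  C3: 13 − 13 = 0  (binding)
  C4: 9 − 6.5 = 2.5  (slack)
  C5: 43 − 19.5 = 23.5  (slack)

Optimal: x1 = 0, x2 = 6.5
Binding: C3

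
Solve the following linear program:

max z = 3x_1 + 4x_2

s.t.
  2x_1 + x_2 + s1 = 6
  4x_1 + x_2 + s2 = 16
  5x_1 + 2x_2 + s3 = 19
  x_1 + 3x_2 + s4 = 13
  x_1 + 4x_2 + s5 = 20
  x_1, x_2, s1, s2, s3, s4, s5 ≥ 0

Evaluate the objective at each vertex of the feasible region:
  z(0, 0) = 0
  z(3, 0) = 9
  z(1, 4) = 19  ←
  z(0, 4.333) = 17.33
The maximum is at x_1 = 1, x_2 = 4.

x_1 = 1, x_2 = 4, z = 19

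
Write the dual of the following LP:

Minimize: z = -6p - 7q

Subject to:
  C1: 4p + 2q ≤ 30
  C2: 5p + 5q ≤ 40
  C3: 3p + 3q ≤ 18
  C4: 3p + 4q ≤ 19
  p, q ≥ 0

Primal min cᵀx s.t. Ax ≤ b, x ≥ 0  →  Dual max −bᵀy s.t. Aᵀy ≥ −c, y ≥ 0.

Maximize: z = -30y1 - 40y2 - 18y3 - 19y4

Subject to:
  4y1 + 5y2 + 3y3 + 3y4 ≥ 6
  2y1 + 5y2 + 3y3 + 4y4 ≥ 7
  y1, y2, y3, y4 ≥ 0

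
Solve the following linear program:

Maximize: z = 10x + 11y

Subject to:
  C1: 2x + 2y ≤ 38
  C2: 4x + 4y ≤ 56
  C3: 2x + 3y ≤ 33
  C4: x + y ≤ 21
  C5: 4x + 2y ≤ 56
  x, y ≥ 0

Evaluate the objective at each vertex of the feasible region:
  z(0, 0) = 0
  z(14, 0) = 140
  z(9, 5) = 145  ←
  z(0, 11) = 121
The maximum is at x = 9, y = 5.

x = 9, y = 5, z = 145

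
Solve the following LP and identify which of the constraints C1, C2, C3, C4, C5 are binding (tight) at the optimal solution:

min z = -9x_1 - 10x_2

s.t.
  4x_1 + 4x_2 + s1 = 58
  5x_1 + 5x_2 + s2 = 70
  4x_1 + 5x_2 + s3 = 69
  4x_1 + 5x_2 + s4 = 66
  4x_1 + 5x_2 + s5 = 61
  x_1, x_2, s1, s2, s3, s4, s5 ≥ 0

At x_1 = 9, x_2 = 5, compute slack b - a·x for each constraint:
  C1: 58 − 56 = 2  (slack)
  C2: 70 − 70 = 0  (binding)
  C3: 69 − 61 = 8  (slack)
  C4: 66 − 61 = 5  (slack)
  C5: 61 − 61 = 0  (binding)

Optimal: x_1 = 9, x_2 = 5
Binding: C2, C5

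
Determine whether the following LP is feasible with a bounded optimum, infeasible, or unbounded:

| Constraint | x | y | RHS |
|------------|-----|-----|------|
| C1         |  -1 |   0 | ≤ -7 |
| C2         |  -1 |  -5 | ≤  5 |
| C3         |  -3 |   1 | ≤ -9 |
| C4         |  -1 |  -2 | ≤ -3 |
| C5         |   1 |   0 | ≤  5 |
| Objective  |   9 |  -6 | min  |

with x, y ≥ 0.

Infeasible (no feasible solution exists)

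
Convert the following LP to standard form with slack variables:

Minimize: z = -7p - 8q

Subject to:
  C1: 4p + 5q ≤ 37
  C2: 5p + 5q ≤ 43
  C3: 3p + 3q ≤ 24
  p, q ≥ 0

min z = -7p - 8q

s.t.
  4p + 5q + s1 = 37
  5p + 5q + s2 = 43
  3p + 3q + s3 = 24
  p, q, s1, s2, s3 ≥ 0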